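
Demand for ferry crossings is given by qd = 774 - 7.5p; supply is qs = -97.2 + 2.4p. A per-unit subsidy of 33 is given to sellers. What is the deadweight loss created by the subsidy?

Pre-subsidy: 774 - 7.5p = -97.2 + 2.4p gives p* = 88, q* = 114.
With the subsidy, sellers receive ps = pb + 33 for each unit, where pb is the price buyers pay.
Supply in terms of pb becomes qs = -97.2 + 2.4(pb + 33) = -18 + 2.4pb. Setting this equal to demand: 774 - 7.5pb = -18 + 2.4pb, so pb = 80.
Sellers receive ps = 80 + 33 = 113; q' = 774 − 7.5·80 = 174.
The subsidy expands output by 174 − 114 = 60 past the efficient level; on those units the gap between marginal cost and willingness to pay runs from 0 up to 33.
DWL = ½ × 33 × 60 = 990.

Deadweight loss = 990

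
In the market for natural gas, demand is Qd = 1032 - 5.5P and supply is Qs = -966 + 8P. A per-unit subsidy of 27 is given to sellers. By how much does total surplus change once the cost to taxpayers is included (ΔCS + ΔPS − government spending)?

Net change in total surplus = -1188

Pre-subsidy: 1032 - 5.5P = -966 + 8P gives P* = 148, Q* = 218.
With the subsidy, sellers receive Ps = Pb + 27 for each unit, where Pb is the price buyers pay.
Supply in terms of Pb becomes Qs = -966 + 8(Pb + 27) = -750 + 8Pb. Setting this equal to demand: 1032 - 5.5Pb = -750 + 8Pb, so Pb = 132.
Sellers receive Ps = 132 + 27 = 159; Q' = 1032 − 5.5·132 = 306.
ΔCS = ½(218 + 306)(148 − 132) = 4192; ΔPS = ½(218 + 306)(159 − 148) = 2882.
Government spending = 27 × 306 = 8262.
Net change = 4192 + 2882 − 8262 = -1188. The loss equals the DWL triangle ½·27·88.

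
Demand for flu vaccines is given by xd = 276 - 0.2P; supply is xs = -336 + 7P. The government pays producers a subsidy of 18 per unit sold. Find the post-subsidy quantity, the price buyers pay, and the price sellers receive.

Pre-subsidy: 276 - 0.2P = -336 + 7P gives P* = 85, x* = 259.
With the subsidy, sellers receive Ps = Pb + 18 for each unit, where Pb is the price buyers pay.
Supply in terms of Pb becomes xs = -336 + 7(Pb + 18) = -210 + 7Pb. Setting this equal to demand: 276 - 0.2Pb = -210 + 7Pb, so Pb = 67.5.
Sellers receive Ps = 67.5 + 18 = 85.5; x' = 276 − 0.2·67.5 = 262.5.

x' = 262.5; buyers pay 67.5; sellers receive 85.5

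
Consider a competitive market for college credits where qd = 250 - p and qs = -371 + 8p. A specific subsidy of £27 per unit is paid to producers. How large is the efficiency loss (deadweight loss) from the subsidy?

Deadweight loss = £324

Pre-subsidy: 250 - p = -371 + 8p gives p* = 69, q* = 181.
With the subsidy, sellers receive ps = pb + 27 for each unit, where pb is the price buyers pay.
Supply in terms of pb becomes qs = -371 + 8(pb + 27) = -155 + 8pb. Setting this equal to demand: 250 - pb = -155 + 8pb, so pb = 45.
Sellers receive ps = 45 + 27 = 72; q' = 250 − 1·45 = 205.
The subsidy expands output by 205 − 181 = 24 past the efficient level; on those units the gap between marginal cost and willingness to pay runs from 0 up to 27.
DWL = ½ × 27 × 24 = 324.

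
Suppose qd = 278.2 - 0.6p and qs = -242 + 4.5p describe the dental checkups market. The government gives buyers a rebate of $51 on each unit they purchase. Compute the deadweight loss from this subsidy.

Deadweight loss = $688.5

Pre-subsidy: 278.2 - 0.6p = -242 + 4.5p gives p* = 102, q* = 217.
With the rebate, buyers effectively pay pb = ps − 51, where ps is the price sellers receive.
Demand in terms of ps becomes qd = 278.2 − 0.6(ps − 51) = 308.8 - 0.6ps. Setting this equal to supply: 308.8 - 0.6ps = -242 + 4.5ps, so ps = 108.
Buyers pay pb = 108 − 51 = 57; q' = -242 + 4.5·108 = 244.
The subsidy expands output by 244 − 217 = 27 past the efficient level; on those units the gap between marginal cost and willingness to pay runs from 0 up to 51.
DWL = ½ × 51 × 27 = 688.5.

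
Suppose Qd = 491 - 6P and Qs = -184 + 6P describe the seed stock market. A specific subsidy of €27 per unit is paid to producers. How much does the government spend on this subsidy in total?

Government cost = €6331.5

Pre-subsidy: 491 - 6P = -184 + 6P gives P* = 56.25, Q* = 153.5.
With the subsidy, sellers receive Ps = Pb + 27 for each unit, where Pb is the price buyers pay.
Supply in terms of Pb becomes Qs = -184 + 6(Pb + 27) = -22 + 6Pb. Setting this equal to demand: 491 - 6Pb = -22 + 6Pb, so Pb = 42.75.
Sellers receive Ps = 42.75 + 27 = 69.75; Q' = 491 − 6·42.75 = 234.5.
Government outlay = subsidy × quantity = 27 × 234.5 = 6331.5.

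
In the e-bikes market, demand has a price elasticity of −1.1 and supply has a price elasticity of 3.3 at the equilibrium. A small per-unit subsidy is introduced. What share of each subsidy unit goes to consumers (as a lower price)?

Consumer share = 0.75

For a small subsidy around the equilibrium, the benefit split depends on the relative slopes, which at a point are proportional to the elasticities.
Buyer share = εs/(εs + |εd|) = 3.3/(3.3 + 1.1) = 0.75; seller share = |εd|/(εs + |εd|) = 0.25.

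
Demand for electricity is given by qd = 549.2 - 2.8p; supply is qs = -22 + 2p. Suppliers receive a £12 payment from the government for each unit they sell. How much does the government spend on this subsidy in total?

Pre-subsidy: 549.2 - 2.8p = -22 + 2p gives p* = 119, q* = 216.
With the subsidy, sellers receive ps = pb + 12 for each unit, where pb is the price buyers pay.
Supply in terms of pb becomes qs = -22 + 2(pb + 12) = 2 + 2pb. Setting this equal to demand: 549.2 - 2.8pb = 2 + 2pb, so pb = 114.
Sellers receive ps = 114 + 12 = 126; q' = 549.2 − 2.8·114 = 230.
Government outlay = subsidy × quantity = 12 × 230 = 2760.

Government cost = £2760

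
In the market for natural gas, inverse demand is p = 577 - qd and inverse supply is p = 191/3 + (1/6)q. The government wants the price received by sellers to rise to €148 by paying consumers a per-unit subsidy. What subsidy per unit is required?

At a seller price of 148, quantity supplied is -382 + 6·148 = 506.
Buyers absorb 506 only when they pay pb = 577 − 1·506 = 71.
s = ps − pb = 148 − 71 = 77.

Required subsidy s = €77 per unit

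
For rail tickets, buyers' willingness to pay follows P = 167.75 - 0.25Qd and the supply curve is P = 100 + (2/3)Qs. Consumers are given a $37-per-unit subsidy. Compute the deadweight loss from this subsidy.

Pre-subsidy: 167.75 - 0.25Q = 100 + (2/3)Q gives Q* = 813/11 and P* = 1642/11.
With the rebate, buyers effectively pay Pb = Ps − 37, where Ps is the price sellers receive.
On the curves, Pb = 167.75 - 0.25Q and Ps = 100 + (2/3)Q; the wedge Ps − Pb = 37 gives 100 + (2/3)Q − (167.75 - 0.25Q) = 37, so Q' = 1257/11.
Then Pb = 167.75 − 0.25·(1257/11) = 1531/11 and Ps = 100 + (2/3)·(1257/11) = 1938/11.
The subsidy expands output by 1257/11 − 813/11 = 444/11 past the efficient level; on those units the gap between marginal cost and willingness to pay runs from 0 up to 37.
DWL = ½ × 37 × 444/11 = 8214/11.

Deadweight loss = 8214/11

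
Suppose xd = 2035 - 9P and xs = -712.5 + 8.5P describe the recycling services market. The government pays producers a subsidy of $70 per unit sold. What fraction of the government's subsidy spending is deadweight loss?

Pre-subsidy: 2035 - 9P = -712.5 + 8.5P gives P* = 157, x* = 622.
With the subsidy, sellers receive Ps = Pb + 70 for each unit, where Pb is the price buyers pay.
Supply in terms of Pb becomes xs = -712.5 + 8.5(Pb + 70) = -117.5 + 8.5Pb. Setting this equal to demand: 2035 - 9Pb = -117.5 + 8.5Pb, so Pb = 123.
Sellers receive Ps = 123 + 70 = 193; x' = 2035 − 9·123 = 928.
ΔCS = ½(622 + 928)(157 − 123) = 26350; ΔPS = ½(622 + 928)(193 − 157) = 27900.
Government spending = 70 × 928 = 64960.
DWL = ½ × 70 × (928 − 622) = 10710; fraction = 10710 / 64960 = 153/928.

DWL / government spending = 153/928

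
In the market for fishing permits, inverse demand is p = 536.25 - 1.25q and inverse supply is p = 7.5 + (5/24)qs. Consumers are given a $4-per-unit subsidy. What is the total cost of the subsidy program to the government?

Government cost = 51144/35

Pre-subsidy: 536.25 - 1.25q = 7.5 + (5/24)q gives q* = 2538/7 and p* = 2325/28.
With the rebate, buyers effectively pay pb = ps − 4, where ps is the price sellers receive.
On the curves, pb = 536.25 - 1.25q and ps = 7.5 + (5/24)q; the wedge ps − pb = 4 gives 7.5 + (5/24)q − (536.25 - 1.25q) = 4, so q' = 12786/35.
Then pb = 536.25 − 1.25·(12786/35) = 2229/28 and ps = 7.5 + (5/24)·(12786/35) = 2341/28.
Government outlay = subsidy × quantity = 4 × 12786/35 = 51144/35.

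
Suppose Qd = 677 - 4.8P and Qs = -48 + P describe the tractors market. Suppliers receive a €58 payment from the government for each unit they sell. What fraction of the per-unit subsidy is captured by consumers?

Consumer share = 5/29

Pre-subsidy: 677 - 4.8P = -48 + P gives P* = 125, Q* = 77.
With the subsidy, sellers receive Ps = Pb + 58 for each unit, where Pb is the price buyers pay.
Supply in terms of Pb becomes Qs = -48 + 1(Pb + 58) = 10 + Pb. Setting this equal to demand: 677 - 4.8Pb = 10 + Pb, so Pb = 115.
Sellers receive Ps = 115 + 58 = 173; Q' = 677 − 4.8·115 = 125.
Buyers' price falls by P* − Pb = 125 − 115 = 10; sellers' price rises by Ps − P* = 173 − 125 = 48.
So consumers capture 10/58 = 5/29 of each unit of subsidy.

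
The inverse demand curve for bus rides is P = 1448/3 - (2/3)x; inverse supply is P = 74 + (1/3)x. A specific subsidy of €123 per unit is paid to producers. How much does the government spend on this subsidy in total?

Pre-subsidy: 1448/3 - (2/3)x = 74 + (1/3)x gives x* = 1226/3 and P* = 1892/9.
With the subsidy, sellers receive Ps = Pb + 123 for each unit, where Pb is the price buyers pay.
On the curves, Pb = 1448/3 - (2/3)x and Ps = 74 + (1/3)x; the wedge Ps − Pb = 123 gives 74 + (1/3)x − (1448/3 - (2/3)x) = 123, so x' = 1595/3.
Then Pb = 1448/3 − (2/3)·(1595/3) = 1154/9 and Ps = 74 + (1/3)·(1595/3) = 2261/9.
Government outlay = subsidy × quantity = 123 × 1595/3 = 65395.

Government cost = €65395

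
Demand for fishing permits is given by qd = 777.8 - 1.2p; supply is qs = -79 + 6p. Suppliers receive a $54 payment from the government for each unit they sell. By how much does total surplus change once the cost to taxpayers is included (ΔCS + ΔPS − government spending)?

Pre-subsidy: 777.8 - 1.2p = -79 + 6p gives p* = 119, q* = 635.
With the subsidy, sellers receive ps = pb + 54 for each unit, where pb is the price buyers pay.
Supply in terms of pb becomes qs = -79 + 6(pb + 54) = 245 + 6pb. Setting this equal to demand: 777.8 - 1.2pb = 245 + 6pb, so pb = 74.
Sellers receive ps = 74 + 54 = 128; q' = 777.8 − 1.2·74 = 689.
ΔCS = ½(635 + 689)(119 − 74) = 29790; ΔPS = ½(635 + 689)(128 − 119) = 5958.
Government spending = 54 × 689 = 37206.
Net change = 29790 + 5958 − 37206 = -1458. The loss equals the DWL triangle ½·54·54.

Net change in total surplus = -$1458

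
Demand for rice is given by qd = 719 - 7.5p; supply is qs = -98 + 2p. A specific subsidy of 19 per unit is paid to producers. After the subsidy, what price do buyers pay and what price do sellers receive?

Pre-subsidy: 719 - 7.5p = -98 + 2p gives p* = 86, q* = 74.
With the subsidy, sellers receive ps = pb + 19 for each unit, where pb is the price buyers pay.
Supply in terms of pb becomes qs = -98 + 2(pb + 19) = -60 + 2pb. Setting this equal to demand: 719 - 7.5pb = -60 + 2pb, so pb = 82.
Sellers receive ps = 82 + 19 = 101; q' = 719 − 7.5·82 = 104.

Buyers pay 82; sellers receive 101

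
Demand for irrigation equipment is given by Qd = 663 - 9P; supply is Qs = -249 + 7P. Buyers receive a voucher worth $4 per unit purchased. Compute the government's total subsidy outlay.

Pre-subsidy: 663 - 9P = -249 + 7P gives P* = 57, Q* = 150.
With the rebate, buyers effectively pay Pb = Ps − 4, where Ps is the price sellers receive.
Demand in terms of Ps becomes Qd = 663 − 9(Ps − 4) = 699 - 9Ps. Setting this equal to supply: 699 - 9Ps = -249 + 7Ps, so Ps = 59.25.
Buyers pay Pb = 59.25 − 4 = 55.25; Q' = -249 + 7·59.25 = 165.75.
Government outlay = subsidy × quantity = 4 × 165.75 = 663.

Government cost = $663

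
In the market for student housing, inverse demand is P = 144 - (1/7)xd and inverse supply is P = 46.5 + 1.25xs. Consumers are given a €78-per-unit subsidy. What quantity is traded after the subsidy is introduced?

x' = 126

Pre-subsidy: 144 - (1/7)x = 46.5 + 1.25x gives x* = 70 and P* = 134.
With the rebate, buyers effectively pay Pb = Ps − 78, where Ps is the price sellers receive.
On the curves, Pb = 144 - (1/7)x and Ps = 46.5 + 1.25x; the wedge Ps − Pb = 78 gives 46.5 + 1.25x − (144 - (1/7)x) = 78, so x' = 126.
Then Pb = 144 − (1/7)·126 = 126 and Ps = 46.5 + 1.25·126 = 204.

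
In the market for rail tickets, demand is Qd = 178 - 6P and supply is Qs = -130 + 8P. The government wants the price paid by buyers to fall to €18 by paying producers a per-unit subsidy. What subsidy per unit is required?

Required subsidy s = €7 per unit

At a buyer price of 18, quantity demanded is 178 − 6·18 = 70.
Sellers supply 70 only when they receive Ps with -130 + 8·Ps = 70, i.e. Ps = 25.
s = Ps − Pb = 25 − 18 = 7.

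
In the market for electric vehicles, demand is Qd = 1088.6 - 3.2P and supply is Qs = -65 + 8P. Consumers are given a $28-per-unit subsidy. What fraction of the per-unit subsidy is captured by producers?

Pre-subsidy: 1088.6 - 3.2P = -65 + 8P gives P* = 103, Q* = 759.
With the rebate, buyers effectively pay Pb = Ps − 28, where Ps is the price sellers receive.
Demand in terms of Ps becomes Qd = 1088.6 − 3.2(Ps − 28) = 1178.2 - 3.2Ps. Setting this equal to supply: 1178.2 - 3.2Ps = -65 + 8Ps, so Ps = 111.
Buyers pay Pb = 111 − 28 = 83; Q' = -65 + 8·111 = 823.
Buyers' price falls by P* − Pb = 103 − 83 = 20; sellers' price rises by Ps − P* = 111 − 103 = 8.
So producers capture 8/28 = 2/7 of each unit of subsidy.

Producer share = 2/7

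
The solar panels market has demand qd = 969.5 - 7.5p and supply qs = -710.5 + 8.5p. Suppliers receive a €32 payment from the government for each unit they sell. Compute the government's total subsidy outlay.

Government cost = €9904

Pre-subsidy: 969.5 - 7.5p = -710.5 + 8.5p gives p* = 105, q* = 182.
With the subsidy, sellers receive ps = pb + 32 for each unit, where pb is the price buyers pay.
Supply in terms of pb becomes qs = -710.5 + 8.5(pb + 32) = -438.5 + 8.5pb. Setting this equal to demand: 969.5 - 7.5pb = -438.5 + 8.5pb, so pb = 88.
Sellers receive ps = 88 + 32 = 120; q' = 969.5 − 7.5·88 = 309.5.
Government outlay = subsidy × quantity = 32 × 309.5 = 9904.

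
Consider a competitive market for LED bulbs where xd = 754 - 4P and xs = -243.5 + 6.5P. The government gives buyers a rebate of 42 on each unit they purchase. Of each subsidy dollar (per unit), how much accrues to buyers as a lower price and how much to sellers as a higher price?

Buyers gain 26 per unit; sellers gain 16 per unit

Pre-subsidy: 754 - 4P = -243.5 + 6.5P gives P* = 95, x* = 374.
With the rebate, buyers effectively pay Pb = Ps − 42, where Ps is the price sellers receive.
Demand in terms of Ps becomes xd = 754 − 4(Ps − 42) = 922 - 4Ps. Setting this equal to supply: 922 - 4Ps = -243.5 + 6.5Ps, so Ps = 111.
Buyers pay Pb = 111 − 42 = 69; x' = -243.5 + 6.5·111 = 478.
Buyers' price falls by P* − Pb = 95 − 69 = 26; sellers' price rises by Ps − P* = 111 − 95 = 16.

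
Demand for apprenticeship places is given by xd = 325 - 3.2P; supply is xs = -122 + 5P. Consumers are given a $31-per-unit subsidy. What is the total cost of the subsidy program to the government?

Government cost = 268243/41

Pre-subsidy: 325 - 3.2P = -122 + 5P gives P* = 2235/41, x* = 6173/41.
With the rebate, buyers effectively pay Pb = Ps − 31, where Ps is the price sellers receive.
Demand in terms of Ps becomes xd = 325 − 3.2(Ps − 31) = 424.2 - 3.2Ps. Setting this equal to supply: 424.2 - 3.2Ps = -122 + 5Ps, so Ps = 2731/41.
Buyers pay Pb = 2731/41 − 31 = 1460/41; x' = -122 + 5·(2731/41) = 8653/41.
Government outlay = subsidy × quantity = 31 × 8653/41 = 268243/41.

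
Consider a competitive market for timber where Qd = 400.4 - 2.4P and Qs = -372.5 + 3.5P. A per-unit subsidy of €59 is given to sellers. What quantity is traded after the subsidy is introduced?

Q' = 170

Pre-subsidy: 400.4 - 2.4P = -372.5 + 3.5P gives P* = 131, Q* = 86.
With the subsidy, sellers receive Ps = Pb + 59 for each unit, where Pb is the price buyers pay.
Supply in terms of Pb becomes Qs = -372.5 + 3.5(Pb + 59) = -166 + 3.5Pb. Setting this equal to demand: 400.4 - 2.4Pb = -166 + 3.5Pb, so Pb = 96.
Sellers receive Ps = 96 + 59 = 155; Q' = 400.4 − 2.4·96 = 170.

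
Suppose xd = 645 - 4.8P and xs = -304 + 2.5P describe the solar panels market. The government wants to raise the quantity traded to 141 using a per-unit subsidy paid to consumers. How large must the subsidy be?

Required subsidy s = 73 per unit

At x = 141, invert demand for the buyer price: Pb = (645 − 141)/4.8 = 105; invert supply for the seller price: Ps = (141 − (-304))/2.5 = 178.
The subsidy must fill the gap: s = Ps − Pb = 178 − 105 = 73.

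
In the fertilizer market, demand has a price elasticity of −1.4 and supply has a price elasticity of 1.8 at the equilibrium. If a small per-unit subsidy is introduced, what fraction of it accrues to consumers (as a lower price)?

For a small subsidy around the equilibrium, the benefit split depends on the relative slopes, which at a point are proportional to the elasticities.
Buyer share = εs/(εs + |εd|) = 1.8/(1.8 + 1.4) = 0.5625; seller share = |εd|/(εs + |εd|) = 0.4375.

Consumer share = 0.5625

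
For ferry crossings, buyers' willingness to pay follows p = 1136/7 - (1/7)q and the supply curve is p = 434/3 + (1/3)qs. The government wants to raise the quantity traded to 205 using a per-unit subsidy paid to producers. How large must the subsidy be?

At q = 205, from the demand curve buyers pay pb = 1136/7 − (1/7)·205 = 133; from the supply curve sellers need ps = 434/3 + (1/3)·205 = 213.
The subsidy must fill the gap: s = ps − pb = 213 − 133 = 80.

Required subsidy s = 80 per unit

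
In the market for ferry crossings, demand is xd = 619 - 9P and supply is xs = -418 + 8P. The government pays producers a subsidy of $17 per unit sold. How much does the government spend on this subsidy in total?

Pre-subsidy: 619 - 9P = -418 + 8P gives P* = 61, x* = 70.
With the subsidy, sellers receive Ps = Pb + 17 for each unit, where Pb is the price buyers pay.
Supply in terms of Pb becomes xs = -418 + 8(Pb + 17) = -282 + 8Pb. Setting this equal to demand: 619 - 9Pb = -282 + 8Pb, so Pb = 53.
Sellers receive Ps = 53 + 17 = 70; x' = 619 − 9·53 = 142.
Government outlay = subsidy × quantity = 17 × 142 = 2414.

Government cost = $2414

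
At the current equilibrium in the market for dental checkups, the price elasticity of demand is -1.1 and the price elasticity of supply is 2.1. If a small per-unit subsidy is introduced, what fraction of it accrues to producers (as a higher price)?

For a small subsidy around the equilibrium, the benefit split depends on the relative slopes, which at a point are proportional to the elasticities.
Buyer share = εs/(εs + |εd|) = 2.1/(2.1 + 1.1) = 0.65625; seller share = |εd|/(εs + |εd|) = 0.34375.
So producers capture 0.34375 of the subsidy.

Producer share = 0.34375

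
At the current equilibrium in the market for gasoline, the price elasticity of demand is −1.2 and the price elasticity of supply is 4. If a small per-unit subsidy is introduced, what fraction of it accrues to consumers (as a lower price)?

Consumer share = 10/13

For a small subsidy around the equilibrium, the benefit split depends on the relative slopes, which at a point are proportional to the elasticities.
Buyer share = εs/(εs + |εd|) = 4/(4 + 1.2) = 10/13; seller share = |εd|/(εs + |εd|) = 3/13.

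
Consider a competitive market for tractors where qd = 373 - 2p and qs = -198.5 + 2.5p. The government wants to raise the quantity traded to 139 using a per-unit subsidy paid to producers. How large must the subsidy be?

Required subsidy s = 18 per unit

At q = 139, invert demand for the buyer price: pb = (373 − 139)/2 = 117; invert supply for the seller price: ps = (139 − (-198.5))/2.5 = 135.
The subsidy must fill the gap: s = ps − pb = 135 − 117 = 18.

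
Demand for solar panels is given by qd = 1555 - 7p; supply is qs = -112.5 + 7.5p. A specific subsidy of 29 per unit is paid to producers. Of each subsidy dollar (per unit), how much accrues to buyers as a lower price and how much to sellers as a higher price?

Pre-subsidy: 1555 - 7p = -112.5 + 7.5p gives p* = 115, q* = 750.
With the subsidy, sellers receive ps = pb + 29 for each unit, where pb is the price buyers pay.
Supply in terms of pb becomes qs = -112.5 + 7.5(pb + 29) = 105 + 7.5pb. Setting this equal to demand: 1555 - 7pb = 105 + 7.5pb, so pb = 100.
Sellers receive ps = 100 + 29 = 129; q' = 1555 − 7·100 = 855.
Buyers' price falls by p* − pb = 115 − 100 = 15; sellers' price rises by ps − p* = 129 − 115 = 14.

Buyers gain 15 per unit; sellers gain 14 per unit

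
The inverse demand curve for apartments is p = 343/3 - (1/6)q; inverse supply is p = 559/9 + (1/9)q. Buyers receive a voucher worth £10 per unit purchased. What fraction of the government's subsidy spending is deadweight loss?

DWL / government spending = 9/112

Pre-subsidy: 343/3 - (1/6)q = 559/9 + (1/9)q gives q* = 188 and p* = 83.
With the rebate, buyers effectively pay pb = ps − 10, where ps is the price sellers receive.
On the curves, pb = 343/3 - (1/6)q and ps = 559/9 + (1/9)q; the wedge ps − pb = 10 gives 559/9 + (1/9)q − (343/3 - (1/6)q) = 10, so q' = 224.
Then pb = 343/3 − (1/6)·224 = 77 and ps = 559/9 + (1/9)·224 = 87.
ΔCS = ½(188 + 224)(83 − 77) = 1236; ΔPS = ½(188 + 224)(87 − 83) = 824.
Government spending = 10 × 224 = 2240.
DWL = ½ × 10 × (224 − 188) = 180; fraction = 180 / 2240 = 9/112.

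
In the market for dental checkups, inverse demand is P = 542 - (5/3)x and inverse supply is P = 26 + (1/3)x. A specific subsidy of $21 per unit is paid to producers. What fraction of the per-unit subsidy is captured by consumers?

Pre-subsidy: 542 - (5/3)x = 26 + (1/3)x gives x* = 258 and P* = 112.
With the subsidy, sellers receive Ps = Pb + 21 for each unit, where Pb is the price buyers pay.
On the curves, Pb = 542 - (5/3)x and Ps = 26 + (1/3)x; the wedge Ps − Pb = 21 gives 26 + (1/3)x − (542 - (5/3)x) = 21, so x' = 268.5.
Then Pb = 542 − (5/3)·268.5 = 94.5 and Ps = 26 + (1/3)·268.5 = 115.5.
Buyers' price falls by P* − Pb = 112 − 94.5 = 17.5; sellers' price rises by Ps − P* = 115.5 − 112 = 3.5.
So consumers capture 17.5/21 = 5/6 of each unit of subsidy.

Consumer share = 5/6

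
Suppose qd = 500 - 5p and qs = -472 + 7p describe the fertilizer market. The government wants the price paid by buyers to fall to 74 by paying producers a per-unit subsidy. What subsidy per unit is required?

At a buyer price of 74, quantity demanded is 500 − 5·74 = 130.
Sellers supply 130 only when they receive ps with -472 + 7·ps = 130, i.e. ps = 86.
s = ps − pb = 86 − 74 = 12.

Required subsidy s = 12 per unit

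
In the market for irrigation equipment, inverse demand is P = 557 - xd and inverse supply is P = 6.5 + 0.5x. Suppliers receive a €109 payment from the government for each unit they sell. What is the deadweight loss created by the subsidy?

Deadweight loss = 11881/3

Pre-subsidy: 557 - x = 6.5 + 0.5x gives x* = 367 and P* = 190.
With the subsidy, sellers receive Ps = Pb + 109 for each unit, where Pb is the price buyers pay.
On the curves, Pb = 557 - x and Ps = 6.5 + 0.5x; the wedge Ps − Pb = 109 gives 6.5 + 0.5x − (557 - x) = 109, so x' = 1319/3.
Then Pb = 557 − 1·(1319/3) = 352/3 and Ps = 6.5 + 0.5·(1319/3) = 679/3.
The subsidy expands output by 1319/3 − 367 = 218/3 past the efficient level; on those units the gap between marginal cost and willingness to pay runs from 0 up to 109.
DWL = ½ × 109 × 218/3 = 11881/3.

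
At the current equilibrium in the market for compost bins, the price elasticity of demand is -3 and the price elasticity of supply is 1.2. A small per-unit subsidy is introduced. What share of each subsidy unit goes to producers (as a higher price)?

For a small subsidy around the equilibrium, the benefit split depends on the relative slopes, which at a point are proportional to the elasticities.
Buyer share = εs/(εs + |εd|) = 1.2/(1.2 + 3) = 2/7; seller share = |εd|/(εs + |εd|) = 5/7.
So producers capture 5/7 of the subsidy.

Producer share = 5/7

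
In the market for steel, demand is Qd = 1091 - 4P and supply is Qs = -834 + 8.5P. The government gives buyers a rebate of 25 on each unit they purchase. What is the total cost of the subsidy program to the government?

Pre-subsidy: 1091 - 4P = -834 + 8.5P gives P* = 154, Q* = 475.
With the rebate, buyers effectively pay Pb = Ps − 25, where Ps is the price sellers receive.
Demand in terms of Ps becomes Qd = 1091 − 4(Ps − 25) = 1191 - 4Ps. Setting this equal to supply: 1191 - 4Ps = -834 + 8.5Ps, so Ps = 162.
Buyers pay Pb = 162 − 25 = 137; Q' = -834 + 8.5·162 = 543.
Government outlay = subsidy × quantity = 25 × 543 = 13575.

Government cost = 13575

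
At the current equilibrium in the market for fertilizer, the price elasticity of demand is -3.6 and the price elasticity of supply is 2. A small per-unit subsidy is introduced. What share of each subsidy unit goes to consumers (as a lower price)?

Consumer share = 5/14

For a small subsidy around the equilibrium, the benefit split depends on the relative slopes, which at a point are proportional to the elasticities.
Buyer share = εs/(εs + |εd|) = 2/(2 + 3.6) = 5/14; seller share = |εd|/(εs + |εd|) = 9/14.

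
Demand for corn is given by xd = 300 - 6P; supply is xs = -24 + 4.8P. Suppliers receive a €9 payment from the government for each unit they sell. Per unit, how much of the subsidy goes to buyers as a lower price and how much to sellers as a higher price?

Pre-subsidy: 300 - 6P = -24 + 4.8P gives P* = 30, x* = 120.
With the subsidy, sellers receive Ps = Pb + 9 for each unit, where Pb is the price buyers pay.
Supply in terms of Pb becomes xs = -24 + 4.8(Pb + 9) = 19.2 + 4.8Pb. Setting this equal to demand: 300 - 6Pb = 19.2 + 4.8Pb, so Pb = 26.
Sellers receive Ps = 26 + 9 = 35; x' = 300 − 6·26 = 144.
Buyers' price falls by P* − Pb = 30 − 26 = 4; sellers' price rises by Ps − P* = 35 − 30 = 5.

Buyers gain €4 per unit; sellers gain €5 per unit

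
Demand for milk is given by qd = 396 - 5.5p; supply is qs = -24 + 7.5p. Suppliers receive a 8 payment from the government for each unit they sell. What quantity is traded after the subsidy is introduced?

Pre-subsidy: 396 - 5.5p = -24 + 7.5p gives p* = 420/13, q* = 2838/13.
With the subsidy, sellers receive ps = pb + 8 for each unit, where pb is the price buyers pay.
Supply in terms of pb becomes qs = -24 + 7.5(pb + 8) = 36 + 7.5pb. Setting this equal to demand: 396 - 5.5pb = 36 + 7.5pb, so pb = 360/13.
Sellers receive ps = 360/13 + 8 = 464/13; q' = 396 − 5.5·(360/13) = 3168/13.

q' = 3168/13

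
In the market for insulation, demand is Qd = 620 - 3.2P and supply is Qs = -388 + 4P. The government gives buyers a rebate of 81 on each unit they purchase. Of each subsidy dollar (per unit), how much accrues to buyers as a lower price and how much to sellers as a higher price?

Buyers gain 45 per unit; sellers gain 36 per unit

Pre-subsidy: 620 - 3.2P = -388 + 4P gives P* = 140, Q* = 172.
With the rebate, buyers effectively pay Pb = Ps − 81, where Ps is the price sellers receive.
Demand in terms of Ps becomes Qd = 620 − 3.2(Ps − 81) = 879.2 - 3.2Ps. Setting this equal to supply: 879.2 - 3.2Ps = -388 + 4Ps, so Ps = 176.
Buyers pay Pb = 176 − 81 = 95; Q' = -388 + 4·176 = 316.
Buyers' price falls by P* − Pb = 140 − 95 = 45; sellers' price rises by Ps − P* = 176 − 140 = 36.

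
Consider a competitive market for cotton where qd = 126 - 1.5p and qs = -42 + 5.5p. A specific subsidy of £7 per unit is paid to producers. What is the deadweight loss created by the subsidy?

Deadweight loss = £28.875

Pre-subsidy: 126 - 1.5p = -42 + 5.5p gives p* = 24, q* = 90.
With the subsidy, sellers receive ps = pb + 7 for each unit, where pb is the price buyers pay.
Supply in terms of pb becomes qs = -42 + 5.5(pb + 7) = -3.5 + 5.5pb. Setting this equal to demand: 126 - 1.5pb = -3.5 + 5.5pb, so pb = 18.5.
Sellers receive ps = 18.5 + 7 = 25.5; q' = 126 − 1.5·18.5 = 98.25.
The subsidy expands output by 98.25 − 90 = 8.25 past the efficient level; on those units the gap between marginal cost and willingness to pay runs from 0 up to 7.
DWL = ½ × 7 × 8.25 = 28.875.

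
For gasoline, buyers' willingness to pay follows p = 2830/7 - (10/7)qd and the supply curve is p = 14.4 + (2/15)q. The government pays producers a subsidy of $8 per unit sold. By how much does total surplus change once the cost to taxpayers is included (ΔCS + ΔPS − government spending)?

Pre-subsidy: 2830/7 - (10/7)q = 14.4 + (2/15)q gives q* = 20469/82 and p* = 1955/41.
With the subsidy, sellers receive ps = pb + 8 for each unit, where pb is the price buyers pay.
On the curves, pb = 2830/7 - (10/7)q and ps = 14.4 + (2/15)q; the wedge ps − pb = 8 gives 14.4 + (2/15)q − (2830/7 - (10/7)q) = 8, so q' = 20889/82.
Then pb = 2830/7 − (10/7)·(20889/82) = 1655/41 and ps = 14.4 + (2/15)·(20889/82) = 1983/41.
ΔCS = ½(20469/82 + 20889/82)(1955/41 − 1655/41) = 3101850/1681; ΔPS = ½(20469/82 + 20889/82)(1983/41 − 1955/41) = 289506/1681.
Government spending = 8 × 20889/82 = 83556/41.
Net change = 3101850/1681 + 289506/1681 − 83556/41 = -840/41. The loss equals the DWL triangle ½·8·210/41.

Net change in total surplus = -840/41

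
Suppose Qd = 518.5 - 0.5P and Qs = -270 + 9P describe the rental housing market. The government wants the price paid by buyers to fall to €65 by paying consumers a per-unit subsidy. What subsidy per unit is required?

At a buyer price of 65, quantity demanded is 518.5 − 0.5·65 = 486.
Sellers supply 486 only when they receive Ps with -270 + 9·Ps = 486, i.e. Ps = 84.
s = Ps − Pb = 84 − 65 = 19.

Required subsidy s = €19 per unit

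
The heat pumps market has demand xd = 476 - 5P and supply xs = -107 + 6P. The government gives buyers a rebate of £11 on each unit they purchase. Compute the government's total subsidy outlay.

Government cost = £2651

Pre-subsidy: 476 - 5P = -107 + 6P gives P* = 53, x* = 211.
With the rebate, buyers effectively pay Pb = Ps − 11, where Ps is the price sellers receive.
Demand in terms of Ps becomes xd = 476 − 5(Ps − 11) = 531 - 5Ps. Setting this equal to supply: 531 - 5Ps = -107 + 6Ps, so Ps = 58.
Buyers pay Pb = 58 − 11 = 47; x' = -107 + 6·58 = 241.
Government outlay = subsidy × quantity = 11 × 241 = 2651.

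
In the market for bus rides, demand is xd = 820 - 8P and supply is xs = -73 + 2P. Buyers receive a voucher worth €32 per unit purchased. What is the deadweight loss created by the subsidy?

Deadweight loss = €819.2

Pre-subsidy: 820 - 8P = -73 + 2P gives P* = 89.3, x* = 105.6.
With the rebate, buyers effectively pay Pb = Ps − 32, where Ps is the price sellers receive.
Demand in terms of Ps becomes xd = 820 − 8(Ps − 32) = 1076 - 8Ps. Setting this equal to supply: 1076 - 8Ps = -73 + 2Ps, so Ps = 114.9.
Buyers pay Pb = 114.9 − 32 = 82.9; x' = -73 + 2·114.9 = 156.8.
The subsidy expands output by 156.8 − 105.6 = 51.2 past the efficient level; on those units the gap between marginal cost and willingness to pay runs from 0 up to 32.
DWL = ½ × 32 × 51.2 = 819.2.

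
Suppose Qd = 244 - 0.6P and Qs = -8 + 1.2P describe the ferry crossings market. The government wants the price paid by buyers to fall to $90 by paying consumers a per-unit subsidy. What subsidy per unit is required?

At a buyer price of 90, quantity demanded is 244 − 0.6·90 = 190.
Sellers supply 190 only when they receive Ps with -8 + 1.2·Ps = 190, i.e. Ps = 165.
s = Ps − Pb = 165 − 90 = 75.

Required subsidy s = $75 per unit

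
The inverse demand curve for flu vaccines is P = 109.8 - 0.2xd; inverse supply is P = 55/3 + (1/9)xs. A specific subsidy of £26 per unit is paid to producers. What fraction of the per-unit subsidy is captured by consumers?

Consumer share = 9/14

Pre-subsidy: 109.8 - 0.2x = 55/3 + (1/9)x gives x* = 294 and P* = 51.
With the subsidy, sellers receive Ps = Pb + 26 for each unit, where Pb is the price buyers pay.
On the curves, Pb = 109.8 - 0.2x and Ps = 55/3 + (1/9)x; the wedge Ps − Pb = 26 gives 55/3 + (1/9)x − (109.8 - 0.2x) = 26, so x' = 2643/7.
Then Pb = 109.8 − 0.2·(2643/7) = 240/7 and Ps = 55/3 + (1/9)·(2643/7) = 422/7.
Buyers' price falls by P* − Pb = 51 − 240/7 = 117/7; sellers' price rises by Ps − P* = 422/7 − 51 = 65/7.
So consumers capture (117/7)/26 = 9/14 of each unit of subsidy.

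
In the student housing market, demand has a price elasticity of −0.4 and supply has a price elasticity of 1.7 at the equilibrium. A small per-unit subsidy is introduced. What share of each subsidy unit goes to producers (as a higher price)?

Producer share = 4/21

For a small subsidy around the equilibrium, the benefit split depends on the relative slopes, which at a point are proportional to the elasticities.
Buyer share = εs/(εs + |εd|) = 1.7/(1.7 + 0.4) = 17/21; seller share = |εd|/(εs + |εd|) = 4/21.
So producers capture 4/21 of the subsidy.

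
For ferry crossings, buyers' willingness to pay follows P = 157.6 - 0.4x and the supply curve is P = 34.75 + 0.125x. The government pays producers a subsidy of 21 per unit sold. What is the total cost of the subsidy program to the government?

Pre-subsidy: 157.6 - 0.4x = 34.75 + 0.125x gives x* = 234 and P* = 64.
With the subsidy, sellers receive Ps = Pb + 21 for each unit, where Pb is the price buyers pay.
On the curves, Pb = 157.6 - 0.4x and Ps = 34.75 + 0.125x; the wedge Ps − Pb = 21 gives 34.75 + 0.125x − (157.6 - 0.4x) = 21, so x' = 274.
Then Pb = 157.6 − 0.4·274 = 48 and Ps = 34.75 + 0.125·274 = 69.
Government outlay = subsidy × quantity = 21 × 274 = 5754.

Government cost = 5754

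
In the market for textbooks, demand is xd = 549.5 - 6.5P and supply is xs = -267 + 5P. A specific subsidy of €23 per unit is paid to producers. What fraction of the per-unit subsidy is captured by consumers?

Pre-subsidy: 549.5 - 6.5P = -267 + 5P gives P* = 71, x* = 88.
With the subsidy, sellers receive Ps = Pb + 23 for each unit, where Pb is the price buyers pay.
Supply in terms of Pb becomes xs = -267 + 5(Pb + 23) = -152 + 5Pb. Setting this equal to demand: 549.5 - 6.5Pb = -152 + 5Pb, so Pb = 61.
Sellers receive Ps = 61 + 23 = 84; x' = 549.5 − 6.5·61 = 153.
Buyers' price falls by P* − Pb = 71 − 61 = 10; sellers' price rises by Ps − P* = 84 − 71 = 13.
So consumers capture 10/23 = 10/23 of each unit of subsidy.

Consumer share = 10/23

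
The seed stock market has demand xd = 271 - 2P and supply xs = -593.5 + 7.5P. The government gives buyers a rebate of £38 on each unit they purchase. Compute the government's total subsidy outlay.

Government cost = £5662

Pre-subsidy: 271 - 2P = -593.5 + 7.5P gives P* = 91, x* = 89.
With the rebate, buyers effectively pay Pb = Ps − 38, where Ps is the price sellers receive.
Demand in terms of Ps becomes xd = 271 − 2(Ps − 38) = 347 - 2Ps. Setting this equal to supply: 347 - 2Ps = -593.5 + 7.5Ps, so Ps = 99.
Buyers pay Pb = 99 − 38 = 61; x' = -593.5 + 7.5·99 = 149.
Government outlay = subsidy × quantity = 38 × 149 = 5662.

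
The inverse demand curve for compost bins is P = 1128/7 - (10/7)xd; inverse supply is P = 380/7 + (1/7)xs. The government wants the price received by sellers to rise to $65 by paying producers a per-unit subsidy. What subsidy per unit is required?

At a seller price of 65, quantity supplied is -380 + 7·65 = 75.
Buyers absorb 75 only when they pay Pb = 1128/7 − (10/7)·75 = 54.
s = Ps − Pb = 65 − 54 = 11.

Required subsidy s = $11 per unit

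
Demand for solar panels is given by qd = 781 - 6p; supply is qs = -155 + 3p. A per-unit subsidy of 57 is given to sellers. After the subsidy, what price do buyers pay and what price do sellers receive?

Pre-subsidy: 781 - 6p = -155 + 3p gives p* = 104, q* = 157.
With the subsidy, sellers receive ps = pb + 57 for each unit, where pb is the price buyers pay.
Supply in terms of pb becomes qs = -155 + 3(pb + 57) = 16 + 3pb. Setting this equal to demand: 781 - 6pb = 16 + 3pb, so pb = 85.
Sellers receive ps = 85 + 57 = 142; q' = 781 − 6·85 = 271.

Buyers pay 85; sellers receive 142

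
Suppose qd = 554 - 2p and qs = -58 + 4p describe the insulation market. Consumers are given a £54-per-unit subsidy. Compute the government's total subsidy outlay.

Pre-subsidy: 554 - 2p = -58 + 4p gives p* = 102, q* = 350.
With the rebate, buyers effectively pay pb = ps − 54, where ps is the price sellers receive.
Demand in terms of ps becomes qd = 554 − 2(ps − 54) = 662 - 2ps. Setting this equal to supply: 662 - 2ps = -58 + 4ps, so ps = 120.
Buyers pay pb = 120 − 54 = 66; q' = -58 + 4·120 = 422.
Government outlay = subsidy × quantity = 54 × 422 = 22788.

Government cost = £22788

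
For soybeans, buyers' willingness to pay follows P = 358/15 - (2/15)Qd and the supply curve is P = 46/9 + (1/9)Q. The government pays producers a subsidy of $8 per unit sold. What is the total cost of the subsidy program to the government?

Government cost = 9632/11

Pre-subsidy: 358/15 - (2/15)Q = 46/9 + (1/9)Q gives Q* = 844/11 and P* = 150/11.
With the subsidy, sellers receive Ps = Pb + 8 for each unit, where Pb is the price buyers pay.
On the curves, Pb = 358/15 - (2/15)Q and Ps = 46/9 + (1/9)Q; the wedge Ps − Pb = 8 gives 46/9 + (1/9)Q − (358/15 - (2/15)Q) = 8, so Q' = 1204/11.
Then Pb = 358/15 − (2/15)·(1204/11) = 102/11 and Ps = 46/9 + (1/9)·(1204/11) = 190/11.
Government outlay = subsidy × quantity = 8 × 1204/11 = 9632/11.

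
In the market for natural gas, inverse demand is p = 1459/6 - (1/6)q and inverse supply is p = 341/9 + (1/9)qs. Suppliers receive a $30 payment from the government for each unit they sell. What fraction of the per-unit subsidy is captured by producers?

Producer share = 0.4

Pre-subsidy: 1459/6 - (1/6)q = 341/9 + (1/9)q gives q* = 739 and p* = 120.
With the subsidy, sellers receive ps = pb + 30 for each unit, where pb is the price buyers pay.
On the curves, pb = 1459/6 - (1/6)q and ps = 341/9 + (1/9)q; the wedge ps − pb = 30 gives 341/9 + (1/9)q − (1459/6 - (1/6)q) = 30, so q' = 847.
Then pb = 1459/6 − (1/6)·847 = 102 and ps = 341/9 + (1/9)·847 = 132.
Buyers' price falls by p* − pb = 120 − 102 = 18; sellers' price rises by ps − p* = 132 − 120 = 12.
So producers capture 12/30 = 0.4 of each unit of subsidy.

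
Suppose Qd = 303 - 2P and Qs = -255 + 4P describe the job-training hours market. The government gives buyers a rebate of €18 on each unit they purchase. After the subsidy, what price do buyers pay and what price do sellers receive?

Buyers pay €81; sellers receive €99

Pre-subsidy: 303 - 2P = -255 + 4P gives P* = 93, Q* = 117.
With the rebate, buyers effectively pay Pb = Ps − 18, where Ps is the price sellers receive.
Demand in terms of Ps becomes Qd = 303 − 2(Ps − 18) = 339 - 2Ps. Setting this equal to supply: 339 - 2Ps = -255 + 4Ps, so Ps = 99.
Buyers pay Pb = 99 − 18 = 81; Q' = -255 + 4·99 = 141.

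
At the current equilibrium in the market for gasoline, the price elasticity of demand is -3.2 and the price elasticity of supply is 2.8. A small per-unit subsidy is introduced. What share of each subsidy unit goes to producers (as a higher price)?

Producer share = 8/15

For a small subsidy around the equilibrium, the benefit split depends on the relative slopes, which at a point are proportional to the elasticities.
Buyer share = εs/(εs + |εd|) = 2.8/(2.8 + 3.2) = 7/15; seller share = |εd|/(εs + |εd|) = 8/15.
So producers capture 8/15 of the subsidy.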